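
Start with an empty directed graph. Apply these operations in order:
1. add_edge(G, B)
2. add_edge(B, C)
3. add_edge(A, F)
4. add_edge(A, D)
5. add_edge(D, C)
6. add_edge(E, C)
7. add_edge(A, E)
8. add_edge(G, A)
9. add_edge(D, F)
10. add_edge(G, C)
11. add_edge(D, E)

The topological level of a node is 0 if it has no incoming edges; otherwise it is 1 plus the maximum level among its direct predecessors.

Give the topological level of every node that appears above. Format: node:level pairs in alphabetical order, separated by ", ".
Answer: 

Op 1: add_edge(G, B). Edges now: 1
Op 2: add_edge(B, C). Edges now: 2
Op 3: add_edge(A, F). Edges now: 3
Op 4: add_edge(A, D). Edges now: 4
Op 5: add_edge(D, C). Edges now: 5
Op 6: add_edge(E, C). Edges now: 6
Op 7: add_edge(A, E). Edges now: 7
Op 8: add_edge(G, A). Edges now: 8
Op 9: add_edge(D, F). Edges now: 9
Op 10: add_edge(G, C). Edges now: 10
Op 11: add_edge(D, E). Edges now: 11
Compute levels (Kahn BFS):
  sources (in-degree 0): G
  process G: level=0
    G->A: in-degree(A)=0, level(A)=1, enqueue
    G->B: in-degree(B)=0, level(B)=1, enqueue
    G->C: in-degree(C)=3, level(C)>=1
  process A: level=1
    A->D: in-degree(D)=0, level(D)=2, enqueue
    A->E: in-degree(E)=1, level(E)>=2
    A->F: in-degree(F)=1, level(F)>=2
  process B: level=1
    B->C: in-degree(C)=2, level(C)>=2
  process D: level=2
    D->C: in-degree(C)=1, level(C)>=3
    D->E: in-degree(E)=0, level(E)=3, enqueue
    D->F: in-degree(F)=0, level(F)=3, enqueue
  process E: level=3
    E->C: in-degree(C)=0, level(C)=4, enqueue
  process F: level=3
  process C: level=4
All levels: A:1, B:1, C:4, D:2, E:3, F:3, G:0

Answer: A:1, B:1, C:4, D:2, E:3, F:3, G:0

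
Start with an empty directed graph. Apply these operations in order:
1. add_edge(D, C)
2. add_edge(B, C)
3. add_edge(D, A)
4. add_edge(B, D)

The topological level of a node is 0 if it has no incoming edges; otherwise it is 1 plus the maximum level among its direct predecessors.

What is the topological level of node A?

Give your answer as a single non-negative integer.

Op 1: add_edge(D, C). Edges now: 1
Op 2: add_edge(B, C). Edges now: 2
Op 3: add_edge(D, A). Edges now: 3
Op 4: add_edge(B, D). Edges now: 4
Compute levels (Kahn BFS):
  sources (in-degree 0): B
  process B: level=0
    B->C: in-degree(C)=1, level(C)>=1
    B->D: in-degree(D)=0, level(D)=1, enqueue
  process D: level=1
    D->A: in-degree(A)=0, level(A)=2, enqueue
    D->C: in-degree(C)=0, level(C)=2, enqueue
  process A: level=2
  process C: level=2
All levels: A:2, B:0, C:2, D:1
level(A) = 2

Answer: 2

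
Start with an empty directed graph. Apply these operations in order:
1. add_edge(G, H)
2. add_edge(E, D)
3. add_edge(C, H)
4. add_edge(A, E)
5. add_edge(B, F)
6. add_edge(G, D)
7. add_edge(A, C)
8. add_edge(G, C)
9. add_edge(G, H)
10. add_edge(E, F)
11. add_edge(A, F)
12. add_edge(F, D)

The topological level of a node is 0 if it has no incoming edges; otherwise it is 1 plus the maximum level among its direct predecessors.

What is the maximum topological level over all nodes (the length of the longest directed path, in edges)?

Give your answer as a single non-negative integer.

Answer: 3

Derivation:
Op 1: add_edge(G, H). Edges now: 1
Op 2: add_edge(E, D). Edges now: 2
Op 3: add_edge(C, H). Edges now: 3
Op 4: add_edge(A, E). Edges now: 4
Op 5: add_edge(B, F). Edges now: 5
Op 6: add_edge(G, D). Edges now: 6
Op 7: add_edge(A, C). Edges now: 7
Op 8: add_edge(G, C). Edges now: 8
Op 9: add_edge(G, H) (duplicate, no change). Edges now: 8
Op 10: add_edge(E, F). Edges now: 9
Op 11: add_edge(A, F). Edges now: 10
Op 12: add_edge(F, D). Edges now: 11
Compute levels (Kahn BFS):
  sources (in-degree 0): A, B, G
  process A: level=0
    A->C: in-degree(C)=1, level(C)>=1
    A->E: in-degree(E)=0, level(E)=1, enqueue
    A->F: in-degree(F)=2, level(F)>=1
  process B: level=0
    B->F: in-degree(F)=1, level(F)>=1
  process G: level=0
    G->C: in-degree(C)=0, level(C)=1, enqueue
    G->D: in-degree(D)=2, level(D)>=1
    G->H: in-degree(H)=1, level(H)>=1
  process E: level=1
    E->D: in-degree(D)=1, level(D)>=2
    E->F: in-degree(F)=0, level(F)=2, enqueue
  process C: level=1
    C->H: in-degree(H)=0, level(H)=2, enqueue
  process F: level=2
    F->D: in-degree(D)=0, level(D)=3, enqueue
  process H: level=2
  process D: level=3
All levels: A:0, B:0, C:1, D:3, E:1, F:2, G:0, H:2
max level = 3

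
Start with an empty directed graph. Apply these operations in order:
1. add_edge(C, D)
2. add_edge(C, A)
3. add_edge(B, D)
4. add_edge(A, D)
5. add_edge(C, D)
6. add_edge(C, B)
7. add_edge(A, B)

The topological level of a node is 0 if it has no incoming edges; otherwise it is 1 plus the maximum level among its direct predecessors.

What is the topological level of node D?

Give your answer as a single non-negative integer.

Op 1: add_edge(C, D). Edges now: 1
Op 2: add_edge(C, A). Edges now: 2
Op 3: add_edge(B, D). Edges now: 3
Op 4: add_edge(A, D). Edges now: 4
Op 5: add_edge(C, D) (duplicate, no change). Edges now: 4
Op 6: add_edge(C, B). Edges now: 5
Op 7: add_edge(A, B). Edges now: 6
Compute levels (Kahn BFS):
  sources (in-degree 0): C
  process C: level=0
    C->A: in-degree(A)=0, level(A)=1, enqueue
    C->B: in-degree(B)=1, level(B)>=1
    C->D: in-degree(D)=2, level(D)>=1
  process A: level=1
    A->B: in-degree(B)=0, level(B)=2, enqueue
    A->D: in-degree(D)=1, level(D)>=2
  process B: level=2
    B->D: in-degree(D)=0, level(D)=3, enqueue
  process D: level=3
All levels: A:1, B:2, C:0, D:3
level(D) = 3

Answer: 3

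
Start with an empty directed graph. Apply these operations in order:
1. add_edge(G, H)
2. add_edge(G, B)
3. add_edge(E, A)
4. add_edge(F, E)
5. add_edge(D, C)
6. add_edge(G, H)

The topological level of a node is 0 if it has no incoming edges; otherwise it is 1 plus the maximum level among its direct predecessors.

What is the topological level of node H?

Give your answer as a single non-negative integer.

Answer: 1

Derivation:
Op 1: add_edge(G, H). Edges now: 1
Op 2: add_edge(G, B). Edges now: 2
Op 3: add_edge(E, A). Edges now: 3
Op 4: add_edge(F, E). Edges now: 4
Op 5: add_edge(D, C). Edges now: 5
Op 6: add_edge(G, H) (duplicate, no change). Edges now: 5
Compute levels (Kahn BFS):
  sources (in-degree 0): D, F, G
  process D: level=0
    D->C: in-degree(C)=0, level(C)=1, enqueue
  process F: level=0
    F->E: in-degree(E)=0, level(E)=1, enqueue
  process G: level=0
    G->B: in-degree(B)=0, level(B)=1, enqueue
    G->H: in-degree(H)=0, level(H)=1, enqueue
  process C: level=1
  process E: level=1
    E->A: in-degree(A)=0, level(A)=2, enqueue
  process B: level=1
  process H: level=1
  process A: level=2
All levels: A:2, B:1, C:1, D:0, E:1, F:0, G:0, H:1
level(H) = 1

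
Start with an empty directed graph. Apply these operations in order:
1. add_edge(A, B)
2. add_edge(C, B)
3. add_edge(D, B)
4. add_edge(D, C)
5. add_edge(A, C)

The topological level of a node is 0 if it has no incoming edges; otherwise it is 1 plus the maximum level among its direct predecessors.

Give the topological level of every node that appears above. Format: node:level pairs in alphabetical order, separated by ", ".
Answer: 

Answer: A:0, B:2, C:1, D:0

Derivation:
Op 1: add_edge(A, B). Edges now: 1
Op 2: add_edge(C, B). Edges now: 2
Op 3: add_edge(D, B). Edges now: 3
Op 4: add_edge(D, C). Edges now: 4
Op 5: add_edge(A, C). Edges now: 5
Compute levels (Kahn BFS):
  sources (in-degree 0): A, D
  process A: level=0
    A->B: in-degree(B)=2, level(B)>=1
    A->C: in-degree(C)=1, level(C)>=1
  process D: level=0
    D->B: in-degree(B)=1, level(B)>=1
    D->C: in-degree(C)=0, level(C)=1, enqueue
  process C: level=1
    C->B: in-degree(B)=0, level(B)=2, enqueue
  process B: level=2
All levels: A:0, B:2, C:1, D:0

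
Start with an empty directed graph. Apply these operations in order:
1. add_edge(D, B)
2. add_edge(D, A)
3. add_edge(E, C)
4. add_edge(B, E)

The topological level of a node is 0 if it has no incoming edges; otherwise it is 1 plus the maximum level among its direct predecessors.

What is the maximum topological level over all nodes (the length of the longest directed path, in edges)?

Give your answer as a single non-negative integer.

Answer: 3

Derivation:
Op 1: add_edge(D, B). Edges now: 1
Op 2: add_edge(D, A). Edges now: 2
Op 3: add_edge(E, C). Edges now: 3
Op 4: add_edge(B, E). Edges now: 4
Compute levels (Kahn BFS):
  sources (in-degree 0): D
  process D: level=0
    D->A: in-degree(A)=0, level(A)=1, enqueue
    D->B: in-degree(B)=0, level(B)=1, enqueue
  process A: level=1
  process B: level=1
    B->E: in-degree(E)=0, level(E)=2, enqueue
  process E: level=2
    E->C: in-degree(C)=0, level(C)=3, enqueue
  process C: level=3
All levels: A:1, B:1, C:3, D:0, E:2
max level = 3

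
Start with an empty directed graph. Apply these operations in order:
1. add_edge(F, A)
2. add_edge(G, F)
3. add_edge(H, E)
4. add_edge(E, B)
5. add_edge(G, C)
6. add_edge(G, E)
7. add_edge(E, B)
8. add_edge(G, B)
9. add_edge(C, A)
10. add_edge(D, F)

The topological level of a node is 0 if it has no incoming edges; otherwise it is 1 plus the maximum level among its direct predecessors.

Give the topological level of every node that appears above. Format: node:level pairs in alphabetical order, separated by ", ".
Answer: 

Op 1: add_edge(F, A). Edges now: 1
Op 2: add_edge(G, F). Edges now: 2
Op 3: add_edge(H, E). Edges now: 3
Op 4: add_edge(E, B). Edges now: 4
Op 5: add_edge(G, C). Edges now: 5
Op 6: add_edge(G, E). Edges now: 6
Op 7: add_edge(E, B) (duplicate, no change). Edges now: 6
Op 8: add_edge(G, B). Edges now: 7
Op 9: add_edge(C, A). Edges now: 8
Op 10: add_edge(D, F). Edges now: 9
Compute levels (Kahn BFS):
  sources (in-degree 0): D, G, H
  process D: level=0
    D->F: in-degree(F)=1, level(F)>=1
  process G: level=0
    G->B: in-degree(B)=1, level(B)>=1
    G->C: in-degree(C)=0, level(C)=1, enqueue
    G->E: in-degree(E)=1, level(E)>=1
    G->F: in-degree(F)=0, level(F)=1, enqueue
  process H: level=0
    H->E: in-degree(E)=0, level(E)=1, enqueue
  process C: level=1
    C->A: in-degree(A)=1, level(A)>=2
  process F: level=1
    F->A: in-degree(A)=0, level(A)=2, enqueue
  process E: level=1
    E->B: in-degree(B)=0, level(B)=2, enqueue
  process A: level=2
  process B: level=2
All levels: A:2, B:2, C:1, D:0, E:1, F:1, G:0, H:0

Answer: A:2, B:2, C:1, D:0, E:1, F:1, G:0, H:0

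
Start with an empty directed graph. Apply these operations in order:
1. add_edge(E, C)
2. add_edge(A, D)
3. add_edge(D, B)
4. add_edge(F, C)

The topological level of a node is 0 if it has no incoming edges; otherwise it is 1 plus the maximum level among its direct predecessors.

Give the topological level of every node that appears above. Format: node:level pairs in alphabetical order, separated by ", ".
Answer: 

Op 1: add_edge(E, C). Edges now: 1
Op 2: add_edge(A, D). Edges now: 2
Op 3: add_edge(D, B). Edges now: 3
Op 4: add_edge(F, C). Edges now: 4
Compute levels (Kahn BFS):
  sources (in-degree 0): A, E, F
  process A: level=0
    A->D: in-degree(D)=0, level(D)=1, enqueue
  process E: level=0
    E->C: in-degree(C)=1, level(C)>=1
  process F: level=0
    F->C: in-degree(C)=0, level(C)=1, enqueue
  process D: level=1
    D->B: in-degree(B)=0, level(B)=2, enqueue
  process C: level=1
  process B: level=2
All levels: A:0, B:2, C:1, D:1, E:0, F:0

Answer: A:0, B:2, C:1, D:1, E:0, F:0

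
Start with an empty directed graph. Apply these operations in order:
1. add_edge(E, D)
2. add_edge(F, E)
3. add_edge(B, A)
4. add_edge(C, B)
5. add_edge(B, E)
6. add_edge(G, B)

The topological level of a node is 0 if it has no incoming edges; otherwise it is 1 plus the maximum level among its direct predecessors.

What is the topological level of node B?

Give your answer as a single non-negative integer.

Op 1: add_edge(E, D). Edges now: 1
Op 2: add_edge(F, E). Edges now: 2
Op 3: add_edge(B, A). Edges now: 3
Op 4: add_edge(C, B). Edges now: 4
Op 5: add_edge(B, E). Edges now: 5
Op 6: add_edge(G, B). Edges now: 6
Compute levels (Kahn BFS):
  sources (in-degree 0): C, F, G
  process C: level=0
    C->B: in-degree(B)=1, level(B)>=1
  process F: level=0
    F->E: in-degree(E)=1, level(E)>=1
  process G: level=0
    G->B: in-degree(B)=0, level(B)=1, enqueue
  process B: level=1
    B->A: in-degree(A)=0, level(A)=2, enqueue
    B->E: in-degree(E)=0, level(E)=2, enqueue
  process A: level=2
  process E: level=2
    E->D: in-degree(D)=0, level(D)=3, enqueue
  process D: level=3
All levels: A:2, B:1, C:0, D:3, E:2, F:0, G:0
level(B) = 1

Answer: 1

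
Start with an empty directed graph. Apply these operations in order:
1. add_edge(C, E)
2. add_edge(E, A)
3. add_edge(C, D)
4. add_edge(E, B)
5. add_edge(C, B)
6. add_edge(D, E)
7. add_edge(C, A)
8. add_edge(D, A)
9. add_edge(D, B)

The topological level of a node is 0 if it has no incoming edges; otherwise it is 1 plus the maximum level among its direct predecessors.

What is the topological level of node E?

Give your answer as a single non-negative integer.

Op 1: add_edge(C, E). Edges now: 1
Op 2: add_edge(E, A). Edges now: 2
Op 3: add_edge(C, D). Edges now: 3
Op 4: add_edge(E, B). Edges now: 4
Op 5: add_edge(C, B). Edges now: 5
Op 6: add_edge(D, E). Edges now: 6
Op 7: add_edge(C, A). Edges now: 7
Op 8: add_edge(D, A). Edges now: 8
Op 9: add_edge(D, B). Edges now: 9
Compute levels (Kahn BFS):
  sources (in-degree 0): C
  process C: level=0
    C->A: in-degree(A)=2, level(A)>=1
    C->B: in-degree(B)=2, level(B)>=1
    C->D: in-degree(D)=0, level(D)=1, enqueue
    C->E: in-degree(E)=1, level(E)>=1
  process D: level=1
    D->A: in-degree(A)=1, level(A)>=2
    D->B: in-degree(B)=1, level(B)>=2
    D->E: in-degree(E)=0, level(E)=2, enqueue
  process E: level=2
    E->A: in-degree(A)=0, level(A)=3, enqueue
    E->B: in-degree(B)=0, level(B)=3, enqueue
  process A: level=3
  process B: level=3
All levels: A:3, B:3, C:0, D:1, E:2
level(E) = 2

Answer: 2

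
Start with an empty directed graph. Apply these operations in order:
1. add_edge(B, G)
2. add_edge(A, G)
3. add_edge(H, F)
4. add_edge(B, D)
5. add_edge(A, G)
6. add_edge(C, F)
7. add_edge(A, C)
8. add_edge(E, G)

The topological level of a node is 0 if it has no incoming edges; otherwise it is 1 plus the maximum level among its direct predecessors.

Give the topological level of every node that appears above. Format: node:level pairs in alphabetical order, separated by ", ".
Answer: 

Answer: A:0, B:0, C:1, D:1, E:0, F:2, G:1, H:0

Derivation:
Op 1: add_edge(B, G). Edges now: 1
Op 2: add_edge(A, G). Edges now: 2
Op 3: add_edge(H, F). Edges now: 3
Op 4: add_edge(B, D). Edges now: 4
Op 5: add_edge(A, G) (duplicate, no change). Edges now: 4
Op 6: add_edge(C, F). Edges now: 5
Op 7: add_edge(A, C). Edges now: 6
Op 8: add_edge(E, G). Edges now: 7
Compute levels (Kahn BFS):
  sources (in-degree 0): A, B, E, H
  process A: level=0
    A->C: in-degree(C)=0, level(C)=1, enqueue
    A->G: in-degree(G)=2, level(G)>=1
  process B: level=0
    B->D: in-degree(D)=0, level(D)=1, enqueue
    B->G: in-degree(G)=1, level(G)>=1
  process E: level=0
    E->G: in-degree(G)=0, level(G)=1, enqueue
  process H: level=0
    H->F: in-degree(F)=1, level(F)>=1
  process C: level=1
    C->F: in-degree(F)=0, level(F)=2, enqueue
  process D: level=1
  process G: level=1
  process F: level=2
All levels: A:0, B:0, C:1, D:1, E:0, F:2, G:1, H:0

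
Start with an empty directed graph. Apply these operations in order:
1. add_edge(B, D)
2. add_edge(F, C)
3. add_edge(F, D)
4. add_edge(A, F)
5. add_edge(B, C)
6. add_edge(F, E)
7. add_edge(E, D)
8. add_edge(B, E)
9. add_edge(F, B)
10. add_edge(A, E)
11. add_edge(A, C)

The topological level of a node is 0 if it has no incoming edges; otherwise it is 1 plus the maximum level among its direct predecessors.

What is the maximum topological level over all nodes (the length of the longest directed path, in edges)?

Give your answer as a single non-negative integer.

Op 1: add_edge(B, D). Edges now: 1
Op 2: add_edge(F, C). Edges now: 2
Op 3: add_edge(F, D). Edges now: 3
Op 4: add_edge(A, F). Edges now: 4
Op 5: add_edge(B, C). Edges now: 5
Op 6: add_edge(F, E). Edges now: 6
Op 7: add_edge(E, D). Edges now: 7
Op 8: add_edge(B, E). Edges now: 8
Op 9: add_edge(F, B). Edges now: 9
Op 10: add_edge(A, E). Edges now: 10
Op 11: add_edge(A, C). Edges now: 11
Compute levels (Kahn BFS):
  sources (in-degree 0): A
  process A: level=0
    A->C: in-degree(C)=2, level(C)>=1
    A->E: in-degree(E)=2, level(E)>=1
    A->F: in-degree(F)=0, level(F)=1, enqueue
  process F: level=1
    F->B: in-degree(B)=0, level(B)=2, enqueue
    F->C: in-degree(C)=1, level(C)>=2
    F->D: in-degree(D)=2, level(D)>=2
    F->E: in-degree(E)=1, level(E)>=2
  process B: level=2
    B->C: in-degree(C)=0, level(C)=3, enqueue
    B->D: in-degree(D)=1, level(D)>=3
    B->E: in-degree(E)=0, level(E)=3, enqueue
  process C: level=3
  process E: level=3
    E->D: in-degree(D)=0, level(D)=4, enqueue
  process D: level=4
All levels: A:0, B:2, C:3, D:4, E:3, F:1
max level = 4

Answer: 4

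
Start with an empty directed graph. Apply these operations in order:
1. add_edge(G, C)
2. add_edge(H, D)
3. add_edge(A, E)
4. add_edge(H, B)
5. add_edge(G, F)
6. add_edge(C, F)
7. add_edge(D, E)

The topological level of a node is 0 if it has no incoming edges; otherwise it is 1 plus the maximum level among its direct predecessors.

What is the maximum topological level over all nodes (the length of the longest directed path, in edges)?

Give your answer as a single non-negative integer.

Answer: 2

Derivation:
Op 1: add_edge(G, C). Edges now: 1
Op 2: add_edge(H, D). Edges now: 2
Op 3: add_edge(A, E). Edges now: 3
Op 4: add_edge(H, B). Edges now: 4
Op 5: add_edge(G, F). Edges now: 5
Op 6: add_edge(C, F). Edges now: 6
Op 7: add_edge(D, E). Edges now: 7
Compute levels (Kahn BFS):
  sources (in-degree 0): A, G, H
  process A: level=0
    A->E: in-degree(E)=1, level(E)>=1
  process G: level=0
    G->C: in-degree(C)=0, level(C)=1, enqueue
    G->F: in-degree(F)=1, level(F)>=1
  process H: level=0
    H->B: in-degree(B)=0, level(B)=1, enqueue
    H->D: in-degree(D)=0, level(D)=1, enqueue
  process C: level=1
    C->F: in-degree(F)=0, level(F)=2, enqueue
  process B: level=1
  process D: level=1
    D->E: in-degree(E)=0, level(E)=2, enqueue
  process F: level=2
  process E: level=2
All levels: A:0, B:1, C:1, D:1, E:2, F:2, G:0, H:0
max level = 2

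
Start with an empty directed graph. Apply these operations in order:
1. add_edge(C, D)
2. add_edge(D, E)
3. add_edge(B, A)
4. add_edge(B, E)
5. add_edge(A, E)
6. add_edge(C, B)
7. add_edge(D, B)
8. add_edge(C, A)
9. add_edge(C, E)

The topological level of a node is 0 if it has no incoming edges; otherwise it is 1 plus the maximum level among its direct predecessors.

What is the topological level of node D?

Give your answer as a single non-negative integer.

Answer: 1

Derivation:
Op 1: add_edge(C, D). Edges now: 1
Op 2: add_edge(D, E). Edges now: 2
Op 3: add_edge(B, A). Edges now: 3
Op 4: add_edge(B, E). Edges now: 4
Op 5: add_edge(A, E). Edges now: 5
Op 6: add_edge(C, B). Edges now: 6
Op 7: add_edge(D, B). Edges now: 7
Op 8: add_edge(C, A). Edges now: 8
Op 9: add_edge(C, E). Edges now: 9
Compute levels (Kahn BFS):
  sources (in-degree 0): C
  process C: level=0
    C->A: in-degree(A)=1, level(A)>=1
    C->B: in-degree(B)=1, level(B)>=1
    C->D: in-degree(D)=0, level(D)=1, enqueue
    C->E: in-degree(E)=3, level(E)>=1
  process D: level=1
    D->B: in-degree(B)=0, level(B)=2, enqueue
    D->E: in-degree(E)=2, level(E)>=2
  process B: level=2
    B->A: in-degree(A)=0, level(A)=3, enqueue
    B->E: in-degree(E)=1, level(E)>=3
  process A: level=3
    A->E: in-degree(E)=0, level(E)=4, enqueue
  process E: level=4
All levels: A:3, B:2, C:0, D:1, E:4
level(D) = 1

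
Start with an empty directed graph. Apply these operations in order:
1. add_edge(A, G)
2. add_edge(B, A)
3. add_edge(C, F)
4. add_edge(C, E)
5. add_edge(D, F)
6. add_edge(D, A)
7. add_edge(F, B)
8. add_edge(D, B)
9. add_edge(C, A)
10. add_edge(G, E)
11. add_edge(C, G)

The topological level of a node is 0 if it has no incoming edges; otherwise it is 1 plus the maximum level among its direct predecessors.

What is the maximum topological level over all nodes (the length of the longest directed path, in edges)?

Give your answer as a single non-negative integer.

Answer: 5

Derivation:
Op 1: add_edge(A, G). Edges now: 1
Op 2: add_edge(B, A). Edges now: 2
Op 3: add_edge(C, F). Edges now: 3
Op 4: add_edge(C, E). Edges now: 4
Op 5: add_edge(D, F). Edges now: 5
Op 6: add_edge(D, A). Edges now: 6
Op 7: add_edge(F, B). Edges now: 7
Op 8: add_edge(D, B). Edges now: 8
Op 9: add_edge(C, A). Edges now: 9
Op 10: add_edge(G, E). Edges now: 10
Op 11: add_edge(C, G). Edges now: 11
Compute levels (Kahn BFS):
  sources (in-degree 0): C, D
  process C: level=0
    C->A: in-degree(A)=2, level(A)>=1
    C->E: in-degree(E)=1, level(E)>=1
    C->F: in-degree(F)=1, level(F)>=1
    C->G: in-degree(G)=1, level(G)>=1
  process D: level=0
    D->A: in-degree(A)=1, level(A)>=1
    D->B: in-degree(B)=1, level(B)>=1
    D->F: in-degree(F)=0, level(F)=1, enqueue
  process F: level=1
    F->B: in-degree(B)=0, level(B)=2, enqueue
  process B: level=2
    B->A: in-degree(A)=0, level(A)=3, enqueue
  process A: level=3
    A->G: in-degree(G)=0, level(G)=4, enqueue
  process G: level=4
    G->E: in-degree(E)=0, level(E)=5, enqueue
  process E: level=5
All levels: A:3, B:2, C:0, D:0, E:5, F:1, G:4
max level = 5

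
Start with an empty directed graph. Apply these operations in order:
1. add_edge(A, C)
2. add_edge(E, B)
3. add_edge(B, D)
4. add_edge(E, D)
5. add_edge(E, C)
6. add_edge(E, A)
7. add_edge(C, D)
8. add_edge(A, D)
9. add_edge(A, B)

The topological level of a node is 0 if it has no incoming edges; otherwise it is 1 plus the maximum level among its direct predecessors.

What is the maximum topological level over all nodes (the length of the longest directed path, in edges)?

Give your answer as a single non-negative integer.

Answer: 3

Derivation:
Op 1: add_edge(A, C). Edges now: 1
Op 2: add_edge(E, B). Edges now: 2
Op 3: add_edge(B, D). Edges now: 3
Op 4: add_edge(E, D). Edges now: 4
Op 5: add_edge(E, C). Edges now: 5
Op 6: add_edge(E, A). Edges now: 6
Op 7: add_edge(C, D). Edges now: 7
Op 8: add_edge(A, D). Edges now: 8
Op 9: add_edge(A, B). Edges now: 9
Compute levels (Kahn BFS):
  sources (in-degree 0): E
  process E: level=0
    E->A: in-degree(A)=0, level(A)=1, enqueue
    E->B: in-degree(B)=1, level(B)>=1
    E->C: in-degree(C)=1, level(C)>=1
    E->D: in-degree(D)=3, level(D)>=1
  process A: level=1
    A->B: in-degree(B)=0, level(B)=2, enqueue
    A->C: in-degree(C)=0, level(C)=2, enqueue
    A->D: in-degree(D)=2, level(D)>=2
  process B: level=2
    B->D: in-degree(D)=1, level(D)>=3
  process C: level=2
    C->D: in-degree(D)=0, level(D)=3, enqueue
  process D: level=3
All levels: A:1, B:2, C:2, D:3, E:0
max level = 3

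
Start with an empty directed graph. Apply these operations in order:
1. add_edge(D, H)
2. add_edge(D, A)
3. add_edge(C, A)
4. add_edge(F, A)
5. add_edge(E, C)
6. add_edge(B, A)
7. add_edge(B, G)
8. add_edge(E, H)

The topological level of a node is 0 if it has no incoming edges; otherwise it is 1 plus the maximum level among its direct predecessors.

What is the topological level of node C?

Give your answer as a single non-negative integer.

Op 1: add_edge(D, H). Edges now: 1
Op 2: add_edge(D, A). Edges now: 2
Op 3: add_edge(C, A). Edges now: 3
Op 4: add_edge(F, A). Edges now: 4
Op 5: add_edge(E, C). Edges now: 5
Op 6: add_edge(B, A). Edges now: 6
Op 7: add_edge(B, G). Edges now: 7
Op 8: add_edge(E, H). Edges now: 8
Compute levels (Kahn BFS):
  sources (in-degree 0): B, D, E, F
  process B: level=0
    B->A: in-degree(A)=3, level(A)>=1
    B->G: in-degree(G)=0, level(G)=1, enqueue
  process D: level=0
    D->A: in-degree(A)=2, level(A)>=1
    D->H: in-degree(H)=1, level(H)>=1
  process E: level=0
    E->C: in-degree(C)=0, level(C)=1, enqueue
    E->H: in-degree(H)=0, level(H)=1, enqueue
  process F: level=0
    F->A: in-degree(A)=1, level(A)>=1
  process G: level=1
  process C: level=1
    C->A: in-degree(A)=0, level(A)=2, enqueue
  process H: level=1
  process A: level=2
All levels: A:2, B:0, C:1, D:0, E:0, F:0, G:1, H:1
level(C) = 1

Answer: 1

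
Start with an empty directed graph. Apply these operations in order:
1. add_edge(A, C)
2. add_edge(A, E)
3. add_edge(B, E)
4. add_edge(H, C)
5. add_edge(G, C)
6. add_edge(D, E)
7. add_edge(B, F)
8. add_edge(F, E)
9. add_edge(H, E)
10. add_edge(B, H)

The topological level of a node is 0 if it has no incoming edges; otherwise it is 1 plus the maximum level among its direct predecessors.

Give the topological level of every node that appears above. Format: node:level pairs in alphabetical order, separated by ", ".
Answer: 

Op 1: add_edge(A, C). Edges now: 1
Op 2: add_edge(A, E). Edges now: 2
Op 3: add_edge(B, E). Edges now: 3
Op 4: add_edge(H, C). Edges now: 4
Op 5: add_edge(G, C). Edges now: 5
Op 6: add_edge(D, E). Edges now: 6
Op 7: add_edge(B, F). Edges now: 7
Op 8: add_edge(F, E). Edges now: 8
Op 9: add_edge(H, E). Edges now: 9
Op 10: add_edge(B, H). Edges now: 10
Compute levels (Kahn BFS):
  sources (in-degree 0): A, B, D, G
  process A: level=0
    A->C: in-degree(C)=2, level(C)>=1
    A->E: in-degree(E)=4, level(E)>=1
  process B: level=0
    B->E: in-degree(E)=3, level(E)>=1
    B->F: in-degree(F)=0, level(F)=1, enqueue
    B->H: in-degree(H)=0, level(H)=1, enqueue
  process D: level=0
    D->E: in-degree(E)=2, level(E)>=1
  process G: level=0
    G->C: in-degree(C)=1, level(C)>=1
  process F: level=1
    F->E: in-degree(E)=1, level(E)>=2
  process H: level=1
    H->C: in-degree(C)=0, level(C)=2, enqueue
    H->E: in-degree(E)=0, level(E)=2, enqueue
  process C: level=2
  process E: level=2
All levels: A:0, B:0, C:2, D:0, E:2, F:1, G:0, H:1

Answer: A:0, B:0, C:2, D:0, E:2, F:1, G:0, H:1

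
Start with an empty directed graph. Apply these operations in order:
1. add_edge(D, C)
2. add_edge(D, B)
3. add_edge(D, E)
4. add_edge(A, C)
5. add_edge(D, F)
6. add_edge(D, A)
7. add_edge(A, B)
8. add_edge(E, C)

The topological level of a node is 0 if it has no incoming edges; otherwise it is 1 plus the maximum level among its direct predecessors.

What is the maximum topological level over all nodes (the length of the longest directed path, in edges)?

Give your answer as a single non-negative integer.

Op 1: add_edge(D, C). Edges now: 1
Op 2: add_edge(D, B). Edges now: 2
Op 3: add_edge(D, E). Edges now: 3
Op 4: add_edge(A, C). Edges now: 4
Op 5: add_edge(D, F). Edges now: 5
Op 6: add_edge(D, A). Edges now: 6
Op 7: add_edge(A, B). Edges now: 7
Op 8: add_edge(E, C). Edges now: 8
Compute levels (Kahn BFS):
  sources (in-degree 0): D
  process D: level=0
    D->A: in-degree(A)=0, level(A)=1, enqueue
    D->B: in-degree(B)=1, level(B)>=1
    D->C: in-degree(C)=2, level(C)>=1
    D->E: in-degree(E)=0, level(E)=1, enqueue
    D->F: in-degree(F)=0, level(F)=1, enqueue
  process A: level=1
    A->B: in-degree(B)=0, level(B)=2, enqueue
    A->C: in-degree(C)=1, level(C)>=2
  process E: level=1
    E->C: in-degree(C)=0, level(C)=2, enqueue
  process F: level=1
  process B: level=2
  process C: level=2
All levels: A:1, B:2, C:2, D:0, E:1, F:1
max level = 2

Answer: 2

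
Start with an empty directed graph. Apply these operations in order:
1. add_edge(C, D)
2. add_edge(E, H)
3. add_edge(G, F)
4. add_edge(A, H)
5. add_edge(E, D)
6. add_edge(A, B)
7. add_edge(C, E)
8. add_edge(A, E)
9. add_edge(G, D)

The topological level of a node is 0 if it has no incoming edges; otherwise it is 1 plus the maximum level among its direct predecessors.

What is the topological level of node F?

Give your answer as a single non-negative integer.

Op 1: add_edge(C, D). Edges now: 1
Op 2: add_edge(E, H). Edges now: 2
Op 3: add_edge(G, F). Edges now: 3
Op 4: add_edge(A, H). Edges now: 4
Op 5: add_edge(E, D). Edges now: 5
Op 6: add_edge(A, B). Edges now: 6
Op 7: add_edge(C, E). Edges now: 7
Op 8: add_edge(A, E). Edges now: 8
Op 9: add_edge(G, D). Edges now: 9
Compute levels (Kahn BFS):
  sources (in-degree 0): A, C, G
  process A: level=0
    A->B: in-degree(B)=0, level(B)=1, enqueue
    A->E: in-degree(E)=1, level(E)>=1
    A->H: in-degree(H)=1, level(H)>=1
  process C: level=0
    C->D: in-degree(D)=2, level(D)>=1
    C->E: in-degree(E)=0, level(E)=1, enqueue
  process G: level=0
    G->D: in-degree(D)=1, level(D)>=1
    G->F: in-degree(F)=0, level(F)=1, enqueue
  process B: level=1
  process E: level=1
    E->D: in-degree(D)=0, level(D)=2, enqueue
    E->H: in-degree(H)=0, level(H)=2, enqueue
  process F: level=1
  process D: level=2
  process H: level=2
All levels: A:0, B:1, C:0, D:2, E:1, F:1, G:0, H:2
level(F) = 1

Answer: 1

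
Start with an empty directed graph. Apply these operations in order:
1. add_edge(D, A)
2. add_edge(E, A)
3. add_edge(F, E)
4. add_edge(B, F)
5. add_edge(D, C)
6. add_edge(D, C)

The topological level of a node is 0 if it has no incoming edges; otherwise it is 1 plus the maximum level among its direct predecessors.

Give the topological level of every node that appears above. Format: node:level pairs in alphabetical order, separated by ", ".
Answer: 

Answer: A:3, B:0, C:1, D:0, E:2, F:1

Derivation:
Op 1: add_edge(D, A). Edges now: 1
Op 2: add_edge(E, A). Edges now: 2
Op 3: add_edge(F, E). Edges now: 3
Op 4: add_edge(B, F). Edges now: 4
Op 5: add_edge(D, C). Edges now: 5
Op 6: add_edge(D, C) (duplicate, no change). Edges now: 5
Compute levels (Kahn BFS):
  sources (in-degree 0): B, D
  process B: level=0
    B->F: in-degree(F)=0, level(F)=1, enqueue
  process D: level=0
    D->A: in-degree(A)=1, level(A)>=1
    D->C: in-degree(C)=0, level(C)=1, enqueue
  process F: level=1
    F->E: in-degree(E)=0, level(E)=2, enqueue
  process C: level=1
  process E: level=2
    E->A: in-degree(A)=0, level(A)=3, enqueue
  process A: level=3
All levels: A:3, B:0, C:1, D:0, E:2, F:1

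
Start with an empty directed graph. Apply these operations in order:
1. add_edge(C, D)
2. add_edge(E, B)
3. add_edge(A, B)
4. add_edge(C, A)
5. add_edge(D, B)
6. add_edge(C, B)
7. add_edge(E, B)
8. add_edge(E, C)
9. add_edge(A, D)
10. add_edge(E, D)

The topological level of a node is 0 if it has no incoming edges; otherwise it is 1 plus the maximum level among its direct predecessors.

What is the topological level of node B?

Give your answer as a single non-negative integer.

Answer: 4

Derivation:
Op 1: add_edge(C, D). Edges now: 1
Op 2: add_edge(E, B). Edges now: 2
Op 3: add_edge(A, B). Edges now: 3
Op 4: add_edge(C, A). Edges now: 4
Op 5: add_edge(D, B). Edges now: 5
Op 6: add_edge(C, B). Edges now: 6
Op 7: add_edge(E, B) (duplicate, no change). Edges now: 6
Op 8: add_edge(E, C). Edges now: 7
Op 9: add_edge(A, D). Edges now: 8
Op 10: add_edge(E, D). Edges now: 9
Compute levels (Kahn BFS):
  sources (in-degree 0): E
  process E: level=0
    E->B: in-degree(B)=3, level(B)>=1
    E->C: in-degree(C)=0, level(C)=1, enqueue
    E->D: in-degree(D)=2, level(D)>=1
  process C: level=1
    C->A: in-degree(A)=0, level(A)=2, enqueue
    C->B: in-degree(B)=2, level(B)>=2
    C->D: in-degree(D)=1, level(D)>=2
  process A: level=2
    A->B: in-degree(B)=1, level(B)>=3
    A->D: in-degree(D)=0, level(D)=3, enqueue
  process D: level=3
    D->B: in-degree(B)=0, level(B)=4, enqueue
  process B: level=4
All levels: A:2, B:4, C:1, D:3, E:0
level(B) = 4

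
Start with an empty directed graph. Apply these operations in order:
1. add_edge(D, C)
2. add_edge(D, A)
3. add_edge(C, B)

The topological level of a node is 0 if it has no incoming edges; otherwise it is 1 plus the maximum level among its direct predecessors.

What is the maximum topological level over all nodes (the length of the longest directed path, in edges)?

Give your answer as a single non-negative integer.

Op 1: add_edge(D, C). Edges now: 1
Op 2: add_edge(D, A). Edges now: 2
Op 3: add_edge(C, B). Edges now: 3
Compute levels (Kahn BFS):
  sources (in-degree 0): D
  process D: level=0
    D->A: in-degree(A)=0, level(A)=1, enqueue
    D->C: in-degree(C)=0, level(C)=1, enqueue
  process A: level=1
  process C: level=1
    C->B: in-degree(B)=0, level(B)=2, enqueue
  process B: level=2
All levels: A:1, B:2, C:1, D:0
max level = 2

Answer: 2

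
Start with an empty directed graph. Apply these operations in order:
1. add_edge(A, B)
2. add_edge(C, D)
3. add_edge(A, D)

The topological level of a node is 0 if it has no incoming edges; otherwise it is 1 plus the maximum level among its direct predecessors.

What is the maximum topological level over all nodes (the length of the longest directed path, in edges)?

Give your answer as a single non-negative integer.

Answer: 1

Derivation:
Op 1: add_edge(A, B). Edges now: 1
Op 2: add_edge(C, D). Edges now: 2
Op 3: add_edge(A, D). Edges now: 3
Compute levels (Kahn BFS):
  sources (in-degree 0): A, C
  process A: level=0
    A->B: in-degree(B)=0, level(B)=1, enqueue
    A->D: in-degree(D)=1, level(D)>=1
  process C: level=0
    C->D: in-degree(D)=0, level(D)=1, enqueue
  process B: level=1
  process D: level=1
All levels: A:0, B:1, C:0, D:1
max level = 1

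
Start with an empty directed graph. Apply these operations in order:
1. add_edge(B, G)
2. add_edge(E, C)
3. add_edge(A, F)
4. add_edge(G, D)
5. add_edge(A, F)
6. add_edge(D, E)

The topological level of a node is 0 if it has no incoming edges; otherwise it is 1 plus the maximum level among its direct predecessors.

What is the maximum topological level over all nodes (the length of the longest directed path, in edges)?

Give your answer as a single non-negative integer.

Op 1: add_edge(B, G). Edges now: 1
Op 2: add_edge(E, C). Edges now: 2
Op 3: add_edge(A, F). Edges now: 3
Op 4: add_edge(G, D). Edges now: 4
Op 5: add_edge(A, F) (duplicate, no change). Edges now: 4
Op 6: add_edge(D, E). Edges now: 5
Compute levels (Kahn BFS):
  sources (in-degree 0): A, B
  process A: level=0
    A->F: in-degree(F)=0, level(F)=1, enqueue
  process B: level=0
    B->G: in-degree(G)=0, level(G)=1, enqueue
  process F: level=1
  process G: level=1
    G->D: in-degree(D)=0, level(D)=2, enqueue
  process D: level=2
    D->E: in-degree(E)=0, level(E)=3, enqueue
  process E: level=3
    E->C: in-degree(C)=0, level(C)=4, enqueue
  process C: level=4
All levels: A:0, B:0, C:4, D:2, E:3, F:1, G:1
max level = 4

Answer: 4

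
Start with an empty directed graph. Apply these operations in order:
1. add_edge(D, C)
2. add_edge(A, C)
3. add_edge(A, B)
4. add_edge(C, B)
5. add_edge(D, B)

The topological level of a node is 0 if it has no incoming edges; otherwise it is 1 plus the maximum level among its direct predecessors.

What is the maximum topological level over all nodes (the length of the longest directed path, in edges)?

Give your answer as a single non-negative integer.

Op 1: add_edge(D, C). Edges now: 1
Op 2: add_edge(A, C). Edges now: 2
Op 3: add_edge(A, B). Edges now: 3
Op 4: add_edge(C, B). Edges now: 4
Op 5: add_edge(D, B). Edges now: 5
Compute levels (Kahn BFS):
  sources (in-degree 0): A, D
  process A: level=0
    A->B: in-degree(B)=2, level(B)>=1
    A->C: in-degree(C)=1, level(C)>=1
  process D: level=0
    D->B: in-degree(B)=1, level(B)>=1
    D->C: in-degree(C)=0, level(C)=1, enqueue
  process C: level=1
    C->B: in-degree(B)=0, level(B)=2, enqueue
  process B: level=2
All levels: A:0, B:2, C:1, D:0
max level = 2

Answer: 2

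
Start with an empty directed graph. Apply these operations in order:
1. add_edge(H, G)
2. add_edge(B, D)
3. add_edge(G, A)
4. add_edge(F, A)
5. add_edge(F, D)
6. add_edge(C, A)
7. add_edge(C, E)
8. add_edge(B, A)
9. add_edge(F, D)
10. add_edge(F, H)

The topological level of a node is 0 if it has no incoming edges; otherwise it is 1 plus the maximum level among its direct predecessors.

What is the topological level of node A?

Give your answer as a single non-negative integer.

Op 1: add_edge(H, G). Edges now: 1
Op 2: add_edge(B, D). Edges now: 2
Op 3: add_edge(G, A). Edges now: 3
Op 4: add_edge(F, A). Edges now: 4
Op 5: add_edge(F, D). Edges now: 5
Op 6: add_edge(C, A). Edges now: 6
Op 7: add_edge(C, E). Edges now: 7
Op 8: add_edge(B, A). Edges now: 8
Op 9: add_edge(F, D) (duplicate, no change). Edges now: 8
Op 10: add_edge(F, H). Edges now: 9
Compute levels (Kahn BFS):
  sources (in-degree 0): B, C, F
  process B: level=0
    B->A: in-degree(A)=3, level(A)>=1
    B->D: in-degree(D)=1, level(D)>=1
  process C: level=0
    C->A: in-degree(A)=2, level(A)>=1
    C->E: in-degree(E)=0, level(E)=1, enqueue
  process F: level=0
    F->A: in-degree(A)=1, level(A)>=1
    F->D: in-degree(D)=0, level(D)=1, enqueue
    F->H: in-degree(H)=0, level(H)=1, enqueue
  process E: level=1
  process D: level=1
  process H: level=1
    H->G: in-degree(G)=0, level(G)=2, enqueue
  process G: level=2
    G->A: in-degree(A)=0, level(A)=3, enqueue
  process A: level=3
All levels: A:3, B:0, C:0, D:1, E:1, F:0, G:2, H:1
level(A) = 3

Answer: 3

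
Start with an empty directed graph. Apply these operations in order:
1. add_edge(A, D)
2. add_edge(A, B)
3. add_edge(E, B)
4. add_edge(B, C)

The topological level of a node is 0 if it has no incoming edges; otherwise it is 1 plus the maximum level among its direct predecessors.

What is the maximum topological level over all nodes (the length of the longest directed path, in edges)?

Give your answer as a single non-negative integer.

Op 1: add_edge(A, D). Edges now: 1
Op 2: add_edge(A, B). Edges now: 2
Op 3: add_edge(E, B). Edges now: 3
Op 4: add_edge(B, C). Edges now: 4
Compute levels (Kahn BFS):
  sources (in-degree 0): A, E
  process A: level=0
    A->B: in-degree(B)=1, level(B)>=1
    A->D: in-degree(D)=0, level(D)=1, enqueue
  process E: level=0
    E->B: in-degree(B)=0, level(B)=1, enqueue
  process D: level=1
  process B: level=1
    B->C: in-degree(C)=0, level(C)=2, enqueue
  process C: level=2
All levels: A:0, B:1, C:2, D:1, E:0
max level = 2

Answer: 2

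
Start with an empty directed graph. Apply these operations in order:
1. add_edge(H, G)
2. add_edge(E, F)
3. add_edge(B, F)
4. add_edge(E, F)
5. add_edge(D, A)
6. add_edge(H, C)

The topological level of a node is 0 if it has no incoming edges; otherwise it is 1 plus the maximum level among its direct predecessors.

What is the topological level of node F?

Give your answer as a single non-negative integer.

Answer: 1

Derivation:
Op 1: add_edge(H, G). Edges now: 1
Op 2: add_edge(E, F). Edges now: 2
Op 3: add_edge(B, F). Edges now: 3
Op 4: add_edge(E, F) (duplicate, no change). Edges now: 3
Op 5: add_edge(D, A). Edges now: 4
Op 6: add_edge(H, C). Edges now: 5
Compute levels (Kahn BFS):
  sources (in-degree 0): B, D, E, H
  process B: level=0
    B->F: in-degree(F)=1, level(F)>=1
  process D: level=0
    D->A: in-degree(A)=0, level(A)=1, enqueue
  process E: level=0
    E->F: in-degree(F)=0, level(F)=1, enqueue
  process H: level=0
    H->C: in-degree(C)=0, level(C)=1, enqueue
    H->G: in-degree(G)=0, level(G)=1, enqueue
  process A: level=1
  process F: level=1
  process C: level=1
  process G: level=1
All levels: A:1, B:0, C:1, D:0, E:0, F:1, G:1, H:0
level(F) = 1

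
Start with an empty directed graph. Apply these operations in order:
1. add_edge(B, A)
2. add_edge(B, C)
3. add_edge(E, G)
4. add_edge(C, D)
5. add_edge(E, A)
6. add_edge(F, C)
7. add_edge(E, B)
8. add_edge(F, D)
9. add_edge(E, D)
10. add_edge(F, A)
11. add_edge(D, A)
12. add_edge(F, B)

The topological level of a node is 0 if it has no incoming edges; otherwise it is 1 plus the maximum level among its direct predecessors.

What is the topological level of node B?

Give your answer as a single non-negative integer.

Op 1: add_edge(B, A). Edges now: 1
Op 2: add_edge(B, C). Edges now: 2
Op 3: add_edge(E, G). Edges now: 3
Op 4: add_edge(C, D). Edges now: 4
Op 5: add_edge(E, A). Edges now: 5
Op 6: add_edge(F, C). Edges now: 6
Op 7: add_edge(E, B). Edges now: 7
Op 8: add_edge(F, D). Edges now: 8
Op 9: add_edge(E, D). Edges now: 9
Op 10: add_edge(F, A). Edges now: 10
Op 11: add_edge(D, A). Edges now: 11
Op 12: add_edge(F, B). Edges now: 12
Compute levels (Kahn BFS):
  sources (in-degree 0): E, F
  process E: level=0
    E->A: in-degree(A)=3, level(A)>=1
    E->B: in-degree(B)=1, level(B)>=1
    E->D: in-degree(D)=2, level(D)>=1
    E->G: in-degree(G)=0, level(G)=1, enqueue
  process F: level=0
    F->A: in-degree(A)=2, level(A)>=1
    F->B: in-degree(B)=0, level(B)=1, enqueue
    F->C: in-degree(C)=1, level(C)>=1
    F->D: in-degree(D)=1, level(D)>=1
  process G: level=1
  process B: level=1
    B->A: in-degree(A)=1, level(A)>=2
    B->C: in-degree(C)=0, level(C)=2, enqueue
  process C: level=2
    C->D: in-degree(D)=0, level(D)=3, enqueue
  process D: level=3
    D->A: in-degree(A)=0, level(A)=4, enqueue
  process A: level=4
All levels: A:4, B:1, C:2, D:3, E:0, F:0, G:1
level(B) = 1

Answer: 1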